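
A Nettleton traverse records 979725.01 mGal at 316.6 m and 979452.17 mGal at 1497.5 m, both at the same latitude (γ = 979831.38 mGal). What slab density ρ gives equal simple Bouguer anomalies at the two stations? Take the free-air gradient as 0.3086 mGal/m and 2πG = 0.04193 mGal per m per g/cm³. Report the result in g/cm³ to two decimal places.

Δg_obs = 979452.17 − 979725.01 = -272.84 mGal over Δh = 1497.5 − 316.6 = 1180.9 m
Equal Bouguer anomalies ⇒ Δg_obs + (0.3086 − 0.04193ρ)·Δh = 0
0.3086 − 0.04193ρ = −Δg_obs/Δh = 0.23104
ρ = (0.3086 − 0.23104) / 0.04193 = 1.85 g/cm³

1.85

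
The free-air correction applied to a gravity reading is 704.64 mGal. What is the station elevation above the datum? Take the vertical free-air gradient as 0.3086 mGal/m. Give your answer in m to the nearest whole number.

h = 704.64 / 0.3086 = 2283.34 m

2283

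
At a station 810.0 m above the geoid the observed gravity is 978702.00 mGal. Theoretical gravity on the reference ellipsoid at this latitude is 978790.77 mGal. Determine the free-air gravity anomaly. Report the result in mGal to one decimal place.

161.2

Free-air correction = 0.3086 × 810.0 = 249.97 mGal
Free-air anomaly = 978702.00 − 978790.77 + (249.97) = 161.20 mGal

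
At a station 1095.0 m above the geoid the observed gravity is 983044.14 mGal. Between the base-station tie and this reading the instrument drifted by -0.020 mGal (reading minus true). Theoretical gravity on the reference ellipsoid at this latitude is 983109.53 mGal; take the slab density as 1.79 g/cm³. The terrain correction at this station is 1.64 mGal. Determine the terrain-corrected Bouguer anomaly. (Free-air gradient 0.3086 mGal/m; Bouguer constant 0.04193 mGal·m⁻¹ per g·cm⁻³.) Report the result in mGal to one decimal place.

Drift-corrected reading = 983044.14 − (-0.020) = 983044.160 mGal
Free-air correction = 0.3086 × 1095.0 = 337.92 mGal
Free-air anomaly = 983044.160 − 983109.53 + (337.92) = 272.550 mGal
Bouguer slab correction = 0.04193 × 1.79 × 1095.0 = 82.18 mGal
Simple Bouguer anomaly = 272.550 − (82.18) = 190.370 mGal
Complete Bouguer anomaly = 190.370 + 1.64 = 192.010 mGal

192.0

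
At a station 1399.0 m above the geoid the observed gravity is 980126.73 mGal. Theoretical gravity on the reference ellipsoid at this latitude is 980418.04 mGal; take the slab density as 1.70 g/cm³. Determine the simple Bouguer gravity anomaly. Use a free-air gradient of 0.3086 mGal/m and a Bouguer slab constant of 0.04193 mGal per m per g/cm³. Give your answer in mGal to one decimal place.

Free-air correction = 0.3086 × 1399.0 = 431.73 mGal
Free-air anomaly = 980126.73 − 980418.04 + (431.73) = 140.42 mGal
Bouguer slab correction = 0.04193 × 1.70 × 1399.0 = 99.72 mGal
Simple Bouguer anomaly = 140.42 − (99.72) = 40.70 mGal

40.7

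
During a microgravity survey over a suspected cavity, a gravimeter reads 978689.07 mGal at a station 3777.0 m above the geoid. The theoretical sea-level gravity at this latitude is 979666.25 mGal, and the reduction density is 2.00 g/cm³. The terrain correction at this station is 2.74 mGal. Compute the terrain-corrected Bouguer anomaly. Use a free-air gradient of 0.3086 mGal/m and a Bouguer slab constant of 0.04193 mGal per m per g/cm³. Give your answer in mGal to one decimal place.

Free-air correction = 0.3086 × 3777.0 = 1165.58 mGal
Free-air anomaly = 978689.07 − 979666.25 + (1165.58) = 188.40 mGal
Bouguer slab correction = 0.04193 × 2.00 × 3777.0 = 316.74 mGal
Simple Bouguer anomaly = 188.40 − (316.74) = -128.34 mGal
Complete Bouguer anomaly = -128.34 + 2.74 = -125.60 mGal

-125.6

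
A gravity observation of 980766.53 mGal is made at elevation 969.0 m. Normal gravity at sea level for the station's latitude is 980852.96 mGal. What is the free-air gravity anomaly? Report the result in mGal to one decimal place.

Free-air correction = 0.3086 × 969.0 = 299.03 mGal
Free-air anomaly = 980766.53 − 980852.96 + (299.03) = 212.60 mGal

212.6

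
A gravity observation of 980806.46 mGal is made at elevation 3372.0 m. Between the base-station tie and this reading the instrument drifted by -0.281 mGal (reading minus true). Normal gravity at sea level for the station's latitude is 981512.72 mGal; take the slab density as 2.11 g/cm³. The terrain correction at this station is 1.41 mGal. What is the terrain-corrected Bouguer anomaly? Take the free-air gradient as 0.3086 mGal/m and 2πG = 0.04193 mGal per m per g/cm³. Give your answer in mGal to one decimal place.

37.7

Drift-corrected reading = 980806.46 − (-0.281) = 980806.741 mGal
Free-air correction = 0.3086 × 3372.0 = 1040.60 mGal
Free-air anomaly = 980806.741 − 981512.72 + (1040.60) = 334.621 mGal
Bouguer slab correction = 0.04193 × 2.11 × 3372.0 = 298.33 mGal
Simple Bouguer anomaly = 334.621 − (298.33) = 36.291 mGal
Complete Bouguer anomaly = 36.291 + 1.41 = 37.701 mGal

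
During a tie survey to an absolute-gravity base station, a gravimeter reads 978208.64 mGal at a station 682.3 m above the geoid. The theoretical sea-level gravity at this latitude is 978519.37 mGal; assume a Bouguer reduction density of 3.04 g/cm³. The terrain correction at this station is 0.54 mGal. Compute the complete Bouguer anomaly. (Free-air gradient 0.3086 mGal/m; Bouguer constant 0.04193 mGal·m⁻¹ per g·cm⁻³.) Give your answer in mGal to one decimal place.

Free-air correction = 0.3086 × 682.3 = 210.56 mGal
Free-air anomaly = 978208.64 − 978519.37 + (210.56) = -100.17 mGal
Bouguer slab correction = 0.04193 × 3.04 × 682.3 = 86.97 mGal
Simple Bouguer anomaly = -100.17 − (86.97) = -187.14 mGal
Complete Bouguer anomaly = -187.14 + 0.54 = -186.60 mGal

-186.6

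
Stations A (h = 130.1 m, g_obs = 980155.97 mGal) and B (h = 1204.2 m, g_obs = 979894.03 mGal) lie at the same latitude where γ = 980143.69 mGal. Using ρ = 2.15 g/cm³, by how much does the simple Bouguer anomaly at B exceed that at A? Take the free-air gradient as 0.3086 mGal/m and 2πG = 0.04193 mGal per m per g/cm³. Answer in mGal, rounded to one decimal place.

-27.3

Δg_SB(A) = 980155.97 − 980143.69 + 0.3086×130.1 − 0.04193×2.15×130.1 = 40.70 mGal
Δg_SB(B) = 979894.03 − 980143.69 + 0.3086×1204.2 − 0.04193×2.15×1204.2 = 13.40 mGal
Difference = 13.40 − (40.70) = -27.30 mGal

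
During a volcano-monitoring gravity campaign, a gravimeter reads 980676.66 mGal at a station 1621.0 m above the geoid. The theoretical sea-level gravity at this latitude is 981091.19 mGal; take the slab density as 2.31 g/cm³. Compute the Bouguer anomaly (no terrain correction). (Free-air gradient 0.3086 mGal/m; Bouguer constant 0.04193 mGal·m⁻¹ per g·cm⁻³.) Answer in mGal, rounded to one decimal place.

Free-air correction = 0.3086 × 1621.0 = 500.24 mGal
Free-air anomaly = 980676.66 − 981091.19 + (500.24) = 85.71 mGal
Bouguer slab correction = 0.04193 × 2.31 × 1621.0 = 157.01 mGal
Simple Bouguer anomaly = 85.71 − (157.01) = -71.30 mGal

-71.3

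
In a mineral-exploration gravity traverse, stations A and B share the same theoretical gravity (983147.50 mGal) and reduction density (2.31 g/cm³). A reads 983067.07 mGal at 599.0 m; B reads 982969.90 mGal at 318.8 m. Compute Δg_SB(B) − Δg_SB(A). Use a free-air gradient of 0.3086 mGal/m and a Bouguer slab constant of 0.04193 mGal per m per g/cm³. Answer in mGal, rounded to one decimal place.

-156.5

Δg_SB(A) = 983067.07 − 983147.50 + 0.3086×599.0 − 0.04193×2.31×599.0 = 46.40 mGal
Δg_SB(B) = 982969.90 − 983147.50 + 0.3086×318.8 − 0.04193×2.31×318.8 = -110.10 mGal
Difference = -110.10 − (46.40) = -156.50 mGal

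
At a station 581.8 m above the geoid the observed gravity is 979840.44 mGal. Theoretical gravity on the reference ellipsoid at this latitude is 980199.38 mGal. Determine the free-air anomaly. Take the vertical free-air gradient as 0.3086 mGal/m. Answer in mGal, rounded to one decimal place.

-179.4

Free-air correction = 0.3086 × 581.8 = 179.54 mGal
Free-air anomaly = 979840.44 − 980199.38 + (179.54) = -179.40 mGal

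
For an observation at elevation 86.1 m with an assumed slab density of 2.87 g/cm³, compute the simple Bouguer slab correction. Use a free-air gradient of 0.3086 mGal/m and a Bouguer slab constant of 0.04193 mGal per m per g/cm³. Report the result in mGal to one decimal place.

10.4

Bouguer slab correction = 0.04193 × 2.87 × 86.1 = 10.4 mGal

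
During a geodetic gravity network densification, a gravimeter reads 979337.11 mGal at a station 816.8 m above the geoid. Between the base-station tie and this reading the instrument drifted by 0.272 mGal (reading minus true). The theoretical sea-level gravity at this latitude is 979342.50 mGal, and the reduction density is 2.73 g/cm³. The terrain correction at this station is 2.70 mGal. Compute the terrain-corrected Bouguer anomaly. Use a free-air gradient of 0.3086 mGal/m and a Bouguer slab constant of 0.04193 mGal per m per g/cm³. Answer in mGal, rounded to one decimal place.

155.6

Drift-corrected reading = 979337.11 − (0.272) = 979336.838 mGal
Free-air correction = 0.3086 × 816.8 = 252.06 mGal
Free-air anomaly = 979336.838 − 979342.50 + (252.06) = 246.398 mGal
Bouguer slab correction = 0.04193 × 2.73 × 816.8 = 93.50 mGal
Simple Bouguer anomaly = 246.398 − (93.50) = 152.898 mGal
Complete Bouguer anomaly = 152.898 + 2.70 = 155.598 mGal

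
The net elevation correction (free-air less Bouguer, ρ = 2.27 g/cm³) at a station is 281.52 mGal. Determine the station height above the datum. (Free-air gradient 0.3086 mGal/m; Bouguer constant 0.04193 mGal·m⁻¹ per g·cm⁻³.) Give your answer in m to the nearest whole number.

1319

Combined gradient = 0.3086 − 0.04193 × 2.27 = 0.2134189 mGal/m
h = 281.52 / 0.2134189 = 1319.10 m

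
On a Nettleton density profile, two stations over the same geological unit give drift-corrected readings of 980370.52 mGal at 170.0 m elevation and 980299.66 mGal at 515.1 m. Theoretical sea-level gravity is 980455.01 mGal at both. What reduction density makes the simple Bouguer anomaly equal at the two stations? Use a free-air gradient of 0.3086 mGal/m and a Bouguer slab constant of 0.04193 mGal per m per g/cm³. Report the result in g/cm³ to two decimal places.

Δg_obs = 980299.66 − 980370.52 = -70.86 mGal over Δh = 515.1 − 170.0 = 345.1 m
Equal Bouguer anomalies ⇒ Δg_obs + (0.3086 − 0.04193ρ)·Δh = 0
0.3086 − 0.04193ρ = −Δg_obs/Δh = 0.20533
ρ = (0.3086 − 0.20533) / 0.04193 = 2.46 g/cm³

2.46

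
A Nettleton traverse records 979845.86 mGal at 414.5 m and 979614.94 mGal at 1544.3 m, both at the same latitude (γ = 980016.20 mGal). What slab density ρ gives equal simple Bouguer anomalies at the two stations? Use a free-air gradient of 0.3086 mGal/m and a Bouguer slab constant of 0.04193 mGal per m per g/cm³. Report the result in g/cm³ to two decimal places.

Δg_obs = 979614.94 − 979845.86 = -230.92 mGal over Δh = 1544.3 − 414.5 = 1129.8 m
Equal Bouguer anomalies ⇒ Δg_obs + (0.3086 − 0.04193ρ)·Δh = 0
0.3086 − 0.04193ρ = −Δg_obs/Δh = 0.20439
ρ = (0.3086 − 0.20439) / 0.04193 = 2.49 g/cm³

2.49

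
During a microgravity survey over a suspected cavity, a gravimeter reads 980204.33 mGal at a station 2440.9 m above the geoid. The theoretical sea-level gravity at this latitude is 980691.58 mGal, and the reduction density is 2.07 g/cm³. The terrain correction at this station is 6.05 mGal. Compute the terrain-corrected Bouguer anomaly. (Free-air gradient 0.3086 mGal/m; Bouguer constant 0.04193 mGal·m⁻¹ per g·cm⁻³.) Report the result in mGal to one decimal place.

60.2

Free-air correction = 0.3086 × 2440.9 = 753.26 mGal
Free-air anomaly = 980204.33 − 980691.58 + (753.26) = 266.01 mGal
Bouguer slab correction = 0.04193 × 2.07 × 2440.9 = 211.86 mGal
Simple Bouguer anomaly = 266.01 − (211.86) = 54.15 mGal
Complete Bouguer anomaly = 54.15 + 6.05 = 60.20 mGal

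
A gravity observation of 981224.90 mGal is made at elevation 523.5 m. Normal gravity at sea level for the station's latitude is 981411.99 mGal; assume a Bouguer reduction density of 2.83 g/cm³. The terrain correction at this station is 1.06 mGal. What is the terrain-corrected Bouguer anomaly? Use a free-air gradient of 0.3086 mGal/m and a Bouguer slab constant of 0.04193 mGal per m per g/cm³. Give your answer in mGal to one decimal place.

Free-air correction = 0.3086 × 523.5 = 161.55 mGal
Free-air anomaly = 981224.90 − 981411.99 + (161.55) = -25.54 mGal
Bouguer slab correction = 0.04193 × 2.83 × 523.5 = 62.12 mGal
Simple Bouguer anomaly = -25.54 − (62.12) = -87.66 mGal
Complete Bouguer anomaly = -87.66 + 1.06 = -86.60 mGal

-86.6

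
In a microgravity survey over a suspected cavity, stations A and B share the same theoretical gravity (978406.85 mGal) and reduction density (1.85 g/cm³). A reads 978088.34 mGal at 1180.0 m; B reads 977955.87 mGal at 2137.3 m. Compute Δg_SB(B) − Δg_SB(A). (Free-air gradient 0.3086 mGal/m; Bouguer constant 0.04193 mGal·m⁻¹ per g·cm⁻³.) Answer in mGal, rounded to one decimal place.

88.7

Δg_SB(A) = 978088.34 − 978406.85 + 0.3086×1180.0 − 0.04193×1.85×1180.0 = -45.90 mGal
Δg_SB(B) = 977955.87 − 978406.85 + 0.3086×2137.3 − 0.04193×1.85×2137.3 = 42.80 mGal
Difference = 42.80 − (-45.90) = 88.70 mGal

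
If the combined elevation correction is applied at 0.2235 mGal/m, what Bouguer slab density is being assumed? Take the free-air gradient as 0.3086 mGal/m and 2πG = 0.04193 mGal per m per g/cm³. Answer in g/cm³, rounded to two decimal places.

0.2235 = 0.3086 − 0.04193 × ρ
ρ = (0.3086 − 0.2235) / 0.04193 = 2.03 g/cm³

2.03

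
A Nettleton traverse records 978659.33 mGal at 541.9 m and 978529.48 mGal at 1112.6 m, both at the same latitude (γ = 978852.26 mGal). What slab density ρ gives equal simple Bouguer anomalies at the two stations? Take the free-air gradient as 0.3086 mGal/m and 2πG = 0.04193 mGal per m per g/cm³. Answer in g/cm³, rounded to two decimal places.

1.93

Δg_obs = 978529.48 − 978659.33 = -129.85 mGal over Δh = 1112.6 − 541.9 = 570.7 m
Equal Bouguer anomalies ⇒ Δg_obs + (0.3086 − 0.04193ρ)·Δh = 0
0.3086 − 0.04193ρ = −Δg_obs/Δh = 0.22753
ρ = (0.3086 − 0.22753) / 0.04193 = 1.93 g/cm³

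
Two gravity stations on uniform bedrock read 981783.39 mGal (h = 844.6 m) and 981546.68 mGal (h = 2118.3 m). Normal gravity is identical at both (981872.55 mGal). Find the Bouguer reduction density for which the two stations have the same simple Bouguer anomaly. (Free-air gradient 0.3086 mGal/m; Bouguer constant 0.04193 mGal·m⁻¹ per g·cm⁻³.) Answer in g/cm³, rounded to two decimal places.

2.93

Δg_obs = 981546.68 − 981783.39 = -236.71 mGal over Δh = 2118.3 − 844.6 = 1273.7 m
Equal Bouguer anomalies ⇒ Δg_obs + (0.3086 − 0.04193ρ)·Δh = 0
0.3086 − 0.04193ρ = −Δg_obs/Δh = 0.18584
ρ = (0.3086 − 0.18584) / 0.04193 = 2.93 g/cm³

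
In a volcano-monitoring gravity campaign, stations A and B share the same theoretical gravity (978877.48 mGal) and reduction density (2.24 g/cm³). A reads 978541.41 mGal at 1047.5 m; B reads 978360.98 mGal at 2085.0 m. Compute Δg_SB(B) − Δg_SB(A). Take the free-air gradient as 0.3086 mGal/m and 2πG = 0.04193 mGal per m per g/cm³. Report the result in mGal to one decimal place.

42.3

Δg_SB(A) = 978541.41 − 978877.48 + 0.3086×1047.5 − 0.04193×2.24×1047.5 = -111.20 mGal
Δg_SB(B) = 978360.98 − 978877.48 + 0.3086×2085.0 − 0.04193×2.24×2085.0 = -68.90 mGal
Difference = -68.90 − (-111.20) = 42.30 mGal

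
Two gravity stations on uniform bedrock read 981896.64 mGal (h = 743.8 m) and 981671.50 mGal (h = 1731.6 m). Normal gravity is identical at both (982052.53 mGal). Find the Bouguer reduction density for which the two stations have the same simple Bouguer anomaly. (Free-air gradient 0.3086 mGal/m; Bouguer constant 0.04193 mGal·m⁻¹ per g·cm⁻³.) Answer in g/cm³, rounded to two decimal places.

1.92

Δg_obs = 981671.50 − 981896.64 = -225.14 mGal over Δh = 1731.6 − 743.8 = 987.8 m
Equal Bouguer anomalies ⇒ Δg_obs + (0.3086 − 0.04193ρ)·Δh = 0
0.3086 − 0.04193ρ = −Δg_obs/Δh = 0.22792
ρ = (0.3086 − 0.22792) / 0.04193 = 1.92 g/cm³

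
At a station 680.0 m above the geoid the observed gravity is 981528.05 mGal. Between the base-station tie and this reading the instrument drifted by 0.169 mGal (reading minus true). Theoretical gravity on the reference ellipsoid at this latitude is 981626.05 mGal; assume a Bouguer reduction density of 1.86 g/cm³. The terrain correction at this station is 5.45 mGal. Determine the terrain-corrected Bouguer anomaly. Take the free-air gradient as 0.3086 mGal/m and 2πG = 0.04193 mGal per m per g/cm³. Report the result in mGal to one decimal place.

Drift-corrected reading = 981528.05 − (0.169) = 981527.881 mGal
Free-air correction = 0.3086 × 680.0 = 209.85 mGal
Free-air anomaly = 981527.881 − 981626.05 + (209.85) = 111.681 mGal
Bouguer slab correction = 0.04193 × 1.86 × 680.0 = 53.03 mGal
Simple Bouguer anomaly = 111.681 − (53.03) = 58.651 mGal
Complete Bouguer anomaly = 58.651 + 5.45 = 64.101 mGal

64.1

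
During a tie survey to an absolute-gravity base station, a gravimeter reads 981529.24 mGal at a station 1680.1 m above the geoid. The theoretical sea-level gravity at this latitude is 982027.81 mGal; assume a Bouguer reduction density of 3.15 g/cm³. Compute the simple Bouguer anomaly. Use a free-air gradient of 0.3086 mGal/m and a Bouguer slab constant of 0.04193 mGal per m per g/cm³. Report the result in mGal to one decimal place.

Free-air correction = 0.3086 × 1680.1 = 518.48 mGal
Free-air anomaly = 981529.24 − 982027.81 + (518.48) = 19.91 mGal
Bouguer slab correction = 0.04193 × 3.15 × 1680.1 = 221.91 mGal
Simple Bouguer anomaly = 19.91 − (221.91) = -202.00 mGal

-202.0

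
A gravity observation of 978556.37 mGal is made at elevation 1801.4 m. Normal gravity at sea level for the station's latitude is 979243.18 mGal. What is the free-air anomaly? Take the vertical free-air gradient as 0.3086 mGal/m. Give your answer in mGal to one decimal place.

-130.9

Free-air correction = 0.3086 × 1801.4 = 555.91 mGal
Free-air anomaly = 978556.37 − 979243.18 + (555.91) = -130.90 mGal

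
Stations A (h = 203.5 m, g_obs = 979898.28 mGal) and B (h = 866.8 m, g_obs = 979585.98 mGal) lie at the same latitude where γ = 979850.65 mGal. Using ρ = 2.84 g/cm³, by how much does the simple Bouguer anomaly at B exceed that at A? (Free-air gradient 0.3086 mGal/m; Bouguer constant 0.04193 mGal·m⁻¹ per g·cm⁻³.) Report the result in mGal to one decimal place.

-186.6

Δg_SB(A) = 979898.28 − 979850.65 + 0.3086×203.5 − 0.04193×2.84×203.5 = 86.20 mGal
Δg_SB(B) = 979585.98 − 979850.65 + 0.3086×866.8 − 0.04193×2.84×866.8 = -100.40 mGal
Difference = -100.40 − (86.20) = -186.60 mGal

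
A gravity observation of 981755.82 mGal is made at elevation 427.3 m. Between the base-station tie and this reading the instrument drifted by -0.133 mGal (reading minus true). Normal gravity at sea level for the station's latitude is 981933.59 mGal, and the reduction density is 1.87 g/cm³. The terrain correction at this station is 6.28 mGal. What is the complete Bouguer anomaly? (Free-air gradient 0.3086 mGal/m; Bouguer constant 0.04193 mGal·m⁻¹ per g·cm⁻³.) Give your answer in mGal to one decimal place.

-73.0

Drift-corrected reading = 981755.82 − (-0.133) = 981755.953 mGal
Free-air correction = 0.3086 × 427.3 = 131.86 mGal
Free-air anomaly = 981755.953 − 981933.59 + (131.86) = -45.777 mGal
Bouguer slab correction = 0.04193 × 1.87 × 427.3 = 33.50 mGal
Simple Bouguer anomaly = -45.777 − (33.50) = -79.277 mGal
Complete Bouguer anomaly = -79.277 + 6.28 = -72.997 mGal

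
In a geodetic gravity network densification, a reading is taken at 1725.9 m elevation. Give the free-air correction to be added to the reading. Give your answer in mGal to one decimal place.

Free-air correction = 0.3086 × 1725.9 = 532.6 mGal

532.6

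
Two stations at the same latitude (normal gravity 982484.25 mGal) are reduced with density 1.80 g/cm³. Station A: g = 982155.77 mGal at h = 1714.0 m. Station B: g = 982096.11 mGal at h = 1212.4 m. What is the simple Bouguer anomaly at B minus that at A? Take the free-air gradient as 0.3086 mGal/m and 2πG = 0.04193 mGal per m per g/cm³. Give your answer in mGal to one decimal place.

-176.6

Δg_SB(A) = 982155.77 − 982484.25 + 0.3086×1714.0 − 0.04193×1.80×1714.0 = 71.10 mGal
Δg_SB(B) = 982096.11 − 982484.25 + 0.3086×1212.4 − 0.04193×1.80×1212.4 = -105.50 mGal
Difference = -105.50 − (71.10) = -176.60 mGal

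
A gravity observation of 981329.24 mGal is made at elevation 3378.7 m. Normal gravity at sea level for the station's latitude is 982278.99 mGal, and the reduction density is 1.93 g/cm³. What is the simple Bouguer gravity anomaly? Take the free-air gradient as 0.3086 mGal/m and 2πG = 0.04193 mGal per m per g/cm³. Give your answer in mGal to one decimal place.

-180.5

Free-air correction = 0.3086 × 3378.7 = 1042.67 mGal
Free-air anomaly = 981329.24 − 982278.99 + (1042.67) = 92.92 mGal
Bouguer slab correction = 0.04193 × 1.93 × 3378.7 = 273.42 mGal
Simple Bouguer anomaly = 92.92 − (273.42) = -180.50 mGal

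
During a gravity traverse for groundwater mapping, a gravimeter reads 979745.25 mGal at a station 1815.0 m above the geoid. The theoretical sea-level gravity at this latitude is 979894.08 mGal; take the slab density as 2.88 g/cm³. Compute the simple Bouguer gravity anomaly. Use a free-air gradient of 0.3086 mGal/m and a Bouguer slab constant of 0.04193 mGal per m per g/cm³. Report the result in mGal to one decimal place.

Free-air correction = 0.3086 × 1815.0 = 560.11 mGal
Free-air anomaly = 979745.25 − 979894.08 + (560.11) = 411.28 mGal
Bouguer slab correction = 0.04193 × 2.88 × 1815.0 = 219.18 mGal
Simple Bouguer anomaly = 411.28 − (219.18) = 192.10 mGal

192.1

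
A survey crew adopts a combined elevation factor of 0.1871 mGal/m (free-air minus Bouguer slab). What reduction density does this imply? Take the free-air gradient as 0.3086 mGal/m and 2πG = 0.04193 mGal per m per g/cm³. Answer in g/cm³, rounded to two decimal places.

0.1871 = 0.3086 − 0.04193 × ρ
ρ = (0.3086 − 0.1871) / 0.04193 = 2.90 g/cm³

2.90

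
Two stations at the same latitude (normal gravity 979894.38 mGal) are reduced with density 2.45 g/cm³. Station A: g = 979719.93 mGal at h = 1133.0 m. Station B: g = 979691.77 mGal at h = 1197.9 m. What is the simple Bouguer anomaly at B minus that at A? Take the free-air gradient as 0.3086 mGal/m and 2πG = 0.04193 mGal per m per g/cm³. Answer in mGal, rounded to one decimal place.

-14.8

Δg_SB(A) = 979719.93 − 979894.38 + 0.3086×1133.0 − 0.04193×2.45×1133.0 = 58.80 mGal
Δg_SB(B) = 979691.77 − 979894.38 + 0.3086×1197.9 − 0.04193×2.45×1197.9 = 44.00 mGal
Difference = 44.00 − (58.80) = -14.80 mGal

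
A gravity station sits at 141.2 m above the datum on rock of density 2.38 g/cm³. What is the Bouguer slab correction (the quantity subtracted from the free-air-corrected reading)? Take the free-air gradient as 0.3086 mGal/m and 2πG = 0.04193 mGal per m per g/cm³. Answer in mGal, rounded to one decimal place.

14.1

Bouguer slab correction = 0.04193 × 2.38 × 141.2 = 14.1 mGal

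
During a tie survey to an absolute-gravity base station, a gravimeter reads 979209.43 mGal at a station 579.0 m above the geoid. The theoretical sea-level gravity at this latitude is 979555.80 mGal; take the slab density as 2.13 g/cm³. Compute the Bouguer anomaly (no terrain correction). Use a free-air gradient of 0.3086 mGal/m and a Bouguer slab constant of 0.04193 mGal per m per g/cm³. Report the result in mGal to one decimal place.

Free-air correction = 0.3086 × 579.0 = 178.68 mGal
Free-air anomaly = 979209.43 − 979555.80 + (178.68) = -167.69 mGal
Bouguer slab correction = 0.04193 × 2.13 × 579.0 = 51.71 mGal
Simple Bouguer anomaly = -167.69 − (51.71) = -219.40 mGal

-219.4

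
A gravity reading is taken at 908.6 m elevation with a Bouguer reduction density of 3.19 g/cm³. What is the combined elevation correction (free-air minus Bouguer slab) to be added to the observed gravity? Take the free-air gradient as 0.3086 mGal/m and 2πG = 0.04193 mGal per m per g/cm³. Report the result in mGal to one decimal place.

158.9

Combined gradient = 0.3086 − 0.04193 × 3.19 = 0.1748433 mGal/m
Combined elevation correction = 0.1748433 × 908.6 = 158.9 mGal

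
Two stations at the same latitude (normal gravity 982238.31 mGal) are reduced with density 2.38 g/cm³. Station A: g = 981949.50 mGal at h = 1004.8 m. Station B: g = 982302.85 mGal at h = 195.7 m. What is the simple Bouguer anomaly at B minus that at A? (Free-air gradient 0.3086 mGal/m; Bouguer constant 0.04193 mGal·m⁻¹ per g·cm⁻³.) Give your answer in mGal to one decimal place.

Δg_SB(A) = 981949.50 − 982238.31 + 0.3086×1004.8 − 0.04193×2.38×1004.8 = -79.00 mGal
Δg_SB(B) = 982302.85 − 982238.31 + 0.3086×195.7 − 0.04193×2.38×195.7 = 105.40 mGal
Difference = 105.40 − (-79.00) = 184.40 mGal

184.4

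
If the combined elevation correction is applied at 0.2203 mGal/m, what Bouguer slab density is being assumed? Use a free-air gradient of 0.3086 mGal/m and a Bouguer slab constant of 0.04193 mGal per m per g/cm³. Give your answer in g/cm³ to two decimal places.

0.2203 = 0.3086 − 0.04193 × ρ
ρ = (0.3086 − 0.2203) / 0.04193 = 2.11 g/cm³

2.11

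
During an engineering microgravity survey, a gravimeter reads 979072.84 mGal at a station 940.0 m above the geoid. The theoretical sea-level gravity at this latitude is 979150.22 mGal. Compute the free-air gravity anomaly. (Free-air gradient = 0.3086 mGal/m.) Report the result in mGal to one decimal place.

212.7

Free-air correction = 0.3086 × 940.0 = 290.08 mGal
Free-air anomaly = 979072.84 − 979150.22 + (290.08) = 212.70 mGal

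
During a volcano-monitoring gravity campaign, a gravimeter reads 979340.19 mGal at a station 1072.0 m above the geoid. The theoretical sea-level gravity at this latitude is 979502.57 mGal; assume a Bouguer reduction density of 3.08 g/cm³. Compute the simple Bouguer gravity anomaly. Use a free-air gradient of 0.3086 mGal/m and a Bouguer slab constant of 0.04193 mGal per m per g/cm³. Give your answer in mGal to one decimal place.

Free-air correction = 0.3086 × 1072.0 = 330.82 mGal
Free-air anomaly = 979340.19 − 979502.57 + (330.82) = 168.44 mGal
Bouguer slab correction = 0.04193 × 3.08 × 1072.0 = 138.44 mGal
Simple Bouguer anomaly = 168.44 − (138.44) = 30.00 mGal

30.0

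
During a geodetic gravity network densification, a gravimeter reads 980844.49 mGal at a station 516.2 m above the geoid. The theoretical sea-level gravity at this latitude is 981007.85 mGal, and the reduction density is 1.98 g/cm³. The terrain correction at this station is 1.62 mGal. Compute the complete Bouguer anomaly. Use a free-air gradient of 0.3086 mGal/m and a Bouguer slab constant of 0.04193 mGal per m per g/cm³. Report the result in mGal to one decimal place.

Free-air correction = 0.3086 × 516.2 = 159.30 mGal
Free-air anomaly = 980844.49 − 981007.85 + (159.30) = -4.06 mGal
Bouguer slab correction = 0.04193 × 1.98 × 516.2 = 42.86 mGal
Simple Bouguer anomaly = -4.06 − (42.86) = -46.92 mGal
Complete Bouguer anomaly = -46.92 + 1.62 = -45.30 mGal

-45.3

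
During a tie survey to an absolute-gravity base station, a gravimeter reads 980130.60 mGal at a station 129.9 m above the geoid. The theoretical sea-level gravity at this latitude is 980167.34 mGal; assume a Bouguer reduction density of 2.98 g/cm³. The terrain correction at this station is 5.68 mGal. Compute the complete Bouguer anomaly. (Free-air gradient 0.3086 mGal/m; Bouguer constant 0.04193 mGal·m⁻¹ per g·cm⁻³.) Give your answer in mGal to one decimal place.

Free-air correction = 0.3086 × 129.9 = 40.09 mGal
Free-air anomaly = 980130.60 − 980167.34 + (40.09) = 3.35 mGal
Bouguer slab correction = 0.04193 × 2.98 × 129.9 = 16.23 mGal
Simple Bouguer anomaly = 3.35 − (16.23) = -12.88 mGal
Complete Bouguer anomaly = -12.88 + 5.68 = -7.20 mGal

-7.2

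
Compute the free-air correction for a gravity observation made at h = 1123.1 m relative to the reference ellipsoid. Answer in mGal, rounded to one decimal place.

Free-air correction = 0.3086 × 1123.1 = 346.6 mGal

346.6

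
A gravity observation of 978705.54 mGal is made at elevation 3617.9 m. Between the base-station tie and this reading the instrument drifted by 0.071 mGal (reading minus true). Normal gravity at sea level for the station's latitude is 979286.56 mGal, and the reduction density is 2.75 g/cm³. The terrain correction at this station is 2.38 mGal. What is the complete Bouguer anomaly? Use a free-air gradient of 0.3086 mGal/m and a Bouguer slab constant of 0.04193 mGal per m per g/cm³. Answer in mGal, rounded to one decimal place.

120.6

Drift-corrected reading = 978705.54 − (0.071) = 978705.469 mGal
Free-air correction = 0.3086 × 3617.9 = 1116.48 mGal
Free-air anomaly = 978705.469 − 979286.56 + (1116.48) = 535.389 mGal
Bouguer slab correction = 0.04193 × 2.75 × 3617.9 = 417.17 mGal
Simple Bouguer anomaly = 535.389 − (417.17) = 118.219 mGal
Complete Bouguer anomaly = 118.219 + 2.38 = 120.599 mGal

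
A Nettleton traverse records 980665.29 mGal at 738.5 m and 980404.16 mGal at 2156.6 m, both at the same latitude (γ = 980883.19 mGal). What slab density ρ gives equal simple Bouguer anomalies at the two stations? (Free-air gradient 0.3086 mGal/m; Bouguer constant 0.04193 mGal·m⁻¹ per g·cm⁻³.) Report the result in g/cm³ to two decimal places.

2.97

Δg_obs = 980404.16 − 980665.29 = -261.13 mGal over Δh = 2156.6 − 738.5 = 1418.1 m
Equal Bouguer anomalies ⇒ Δg_obs + (0.3086 − 0.04193ρ)·Δh = 0
0.3086 − 0.04193ρ = −Δg_obs/Δh = 0.18414
ρ = (0.3086 − 0.18414) / 0.04193 = 2.97 g/cm³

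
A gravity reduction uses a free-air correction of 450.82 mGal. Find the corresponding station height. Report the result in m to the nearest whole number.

1461

h = 450.82 / 0.3086 = 1460.86 m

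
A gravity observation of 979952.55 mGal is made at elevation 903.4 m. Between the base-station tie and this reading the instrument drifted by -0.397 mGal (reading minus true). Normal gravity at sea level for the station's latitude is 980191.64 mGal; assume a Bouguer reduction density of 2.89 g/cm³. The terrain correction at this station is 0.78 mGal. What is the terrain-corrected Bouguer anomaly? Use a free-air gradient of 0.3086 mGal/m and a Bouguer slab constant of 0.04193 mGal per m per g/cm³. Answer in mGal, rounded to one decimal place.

Drift-corrected reading = 979952.55 − (-0.397) = 979952.947 mGal
Free-air correction = 0.3086 × 903.4 = 278.79 mGal
Free-air anomaly = 979952.947 − 980191.64 + (278.79) = 40.097 mGal
Bouguer slab correction = 0.04193 × 2.89 × 903.4 = 109.47 mGal
Simple Bouguer anomaly = 40.097 − (109.47) = -69.373 mGal
Complete Bouguer anomaly = -69.373 + 0.78 = -68.593 mGal

-68.6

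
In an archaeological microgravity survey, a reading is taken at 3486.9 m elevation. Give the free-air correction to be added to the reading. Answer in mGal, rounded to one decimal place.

1076.1

Free-air correction = 0.3086 × 3486.9 = 1076.1 mGal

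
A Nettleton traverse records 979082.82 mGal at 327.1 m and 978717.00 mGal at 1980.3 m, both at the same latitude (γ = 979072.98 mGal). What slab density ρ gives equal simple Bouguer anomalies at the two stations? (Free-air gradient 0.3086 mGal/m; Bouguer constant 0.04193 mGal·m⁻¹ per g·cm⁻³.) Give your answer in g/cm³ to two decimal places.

2.08

Δg_obs = 978717.00 − 979082.82 = -365.82 mGal over Δh = 1980.3 − 327.1 = 1653.2 m
Equal Bouguer anomalies ⇒ Δg_obs + (0.3086 − 0.04193ρ)·Δh = 0
0.3086 − 0.04193ρ = −Δg_obs/Δh = 0.22128
ρ = (0.3086 − 0.22128) / 0.04193 = 2.08 g/cm³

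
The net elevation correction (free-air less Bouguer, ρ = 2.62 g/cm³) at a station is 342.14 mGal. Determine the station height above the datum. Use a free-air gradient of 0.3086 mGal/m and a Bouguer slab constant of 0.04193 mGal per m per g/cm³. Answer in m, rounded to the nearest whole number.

Combined gradient = 0.3086 − 0.04193 × 2.62 = 0.1987434 mGal/m
h = 342.14 / 0.1987434 = 1721.52 m

1722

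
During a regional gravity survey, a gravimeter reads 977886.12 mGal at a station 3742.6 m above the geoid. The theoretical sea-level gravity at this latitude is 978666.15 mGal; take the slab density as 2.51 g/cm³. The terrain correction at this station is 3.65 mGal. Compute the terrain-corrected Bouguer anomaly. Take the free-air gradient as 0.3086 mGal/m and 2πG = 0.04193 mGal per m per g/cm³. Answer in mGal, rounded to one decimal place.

Free-air correction = 0.3086 × 3742.6 = 1154.97 mGal
Free-air anomaly = 977886.12 − 978666.15 + (1154.97) = 374.94 mGal
Bouguer slab correction = 0.04193 × 2.51 × 3742.6 = 393.89 mGal
Simple Bouguer anomaly = 374.94 − (393.89) = -18.95 mGal
Complete Bouguer anomaly = -18.95 + 3.65 = -15.30 mGal

-15.3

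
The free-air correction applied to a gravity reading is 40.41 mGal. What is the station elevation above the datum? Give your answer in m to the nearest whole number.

h = 40.41 / 0.3086 = 130.95 m

131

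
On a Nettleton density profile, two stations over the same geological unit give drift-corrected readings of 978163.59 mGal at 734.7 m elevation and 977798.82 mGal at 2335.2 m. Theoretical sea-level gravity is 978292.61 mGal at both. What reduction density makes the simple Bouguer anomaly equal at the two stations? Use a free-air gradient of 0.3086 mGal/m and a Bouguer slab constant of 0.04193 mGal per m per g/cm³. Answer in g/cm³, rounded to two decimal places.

Δg_obs = 977798.82 − 978163.59 = -364.77 mGal over Δh = 2335.2 − 734.7 = 1600.5 m
Equal Bouguer anomalies ⇒ Δg_obs + (0.3086 − 0.04193ρ)·Δh = 0
0.3086 − 0.04193ρ = −Δg_obs/Δh = 0.22791
ρ = (0.3086 − 0.22791) / 0.04193 = 1.92 g/cm³

1.92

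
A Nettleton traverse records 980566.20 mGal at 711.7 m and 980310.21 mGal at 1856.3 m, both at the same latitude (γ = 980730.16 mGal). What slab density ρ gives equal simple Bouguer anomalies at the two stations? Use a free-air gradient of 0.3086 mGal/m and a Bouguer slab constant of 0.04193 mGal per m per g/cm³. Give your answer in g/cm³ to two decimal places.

Δg_obs = 980310.21 − 980566.20 = -255.99 mGal over Δh = 1856.3 − 711.7 = 1144.6 m
Equal Bouguer anomalies ⇒ Δg_obs + (0.3086 − 0.04193ρ)·Δh = 0
0.3086 − 0.04193ρ = −Δg_obs/Δh = 0.22365
ρ = (0.3086 − 0.22365) / 0.04193 = 2.03 g/cm³

2.03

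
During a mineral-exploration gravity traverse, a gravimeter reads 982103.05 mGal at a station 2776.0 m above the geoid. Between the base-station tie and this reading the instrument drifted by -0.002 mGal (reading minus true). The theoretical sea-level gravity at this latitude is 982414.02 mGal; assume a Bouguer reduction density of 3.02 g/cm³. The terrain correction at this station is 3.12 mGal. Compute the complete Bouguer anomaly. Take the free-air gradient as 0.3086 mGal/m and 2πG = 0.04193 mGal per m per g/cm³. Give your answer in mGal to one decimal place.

197.3

Drift-corrected reading = 982103.05 − (-0.002) = 982103.052 mGal
Free-air correction = 0.3086 × 2776.0 = 856.67 mGal
Free-air anomaly = 982103.052 − 982414.02 + (856.67) = 545.702 mGal
Bouguer slab correction = 0.04193 × 3.02 × 2776.0 = 351.52 mGal
Simple Bouguer anomaly = 545.702 − (351.52) = 194.182 mGal
Complete Bouguer anomaly = 194.182 + 3.12 = 197.302 mGal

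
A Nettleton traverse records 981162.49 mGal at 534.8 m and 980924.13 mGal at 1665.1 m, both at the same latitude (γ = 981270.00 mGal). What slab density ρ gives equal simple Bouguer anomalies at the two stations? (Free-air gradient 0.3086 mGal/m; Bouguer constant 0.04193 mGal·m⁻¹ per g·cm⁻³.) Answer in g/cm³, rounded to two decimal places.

Δg_obs = 980924.13 − 981162.49 = -238.36 mGal over Δh = 1665.1 − 534.8 = 1130.3 m
Equal Bouguer anomalies ⇒ Δg_obs + (0.3086 − 0.04193ρ)·Δh = 0
0.3086 − 0.04193ρ = −Δg_obs/Δh = 0.21088
ρ = (0.3086 − 0.21088) / 0.04193 = 2.33 g/cm³

2.33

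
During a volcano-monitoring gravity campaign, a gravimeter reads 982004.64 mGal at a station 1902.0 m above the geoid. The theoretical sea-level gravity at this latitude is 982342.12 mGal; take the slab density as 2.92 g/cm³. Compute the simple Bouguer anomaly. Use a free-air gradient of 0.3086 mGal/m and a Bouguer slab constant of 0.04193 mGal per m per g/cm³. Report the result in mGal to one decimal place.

Free-air correction = 0.3086 × 1902.0 = 586.96 mGal
Free-air anomaly = 982004.64 − 982342.12 + (586.96) = 249.48 mGal
Bouguer slab correction = 0.04193 × 2.92 × 1902.0 = 232.87 mGal
Simple Bouguer anomaly = 249.48 − (232.87) = 16.61 mGal

16.6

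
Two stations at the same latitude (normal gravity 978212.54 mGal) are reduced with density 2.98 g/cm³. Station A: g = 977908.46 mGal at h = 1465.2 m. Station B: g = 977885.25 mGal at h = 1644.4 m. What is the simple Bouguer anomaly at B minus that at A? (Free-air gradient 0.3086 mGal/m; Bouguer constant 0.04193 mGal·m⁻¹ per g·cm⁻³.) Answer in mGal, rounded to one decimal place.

9.7

Δg_SB(A) = 977908.46 − 978212.54 + 0.3086×1465.2 − 0.04193×2.98×1465.2 = -35.00 mGal
Δg_SB(B) = 977885.25 − 978212.54 + 0.3086×1644.4 − 0.04193×2.98×1644.4 = -25.30 mGal
Difference = -25.30 − (-35.00) = 9.70 mGal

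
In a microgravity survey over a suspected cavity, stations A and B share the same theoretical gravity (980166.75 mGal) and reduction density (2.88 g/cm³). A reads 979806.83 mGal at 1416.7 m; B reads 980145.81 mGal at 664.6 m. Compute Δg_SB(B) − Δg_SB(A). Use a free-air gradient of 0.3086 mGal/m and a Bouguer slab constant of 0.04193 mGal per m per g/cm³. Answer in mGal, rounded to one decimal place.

Δg_SB(A) = 979806.83 − 980166.75 + 0.3086×1416.7 − 0.04193×2.88×1416.7 = -93.80 mGal
Δg_SB(B) = 980145.81 − 980166.75 + 0.3086×664.6 − 0.04193×2.88×664.6 = 103.90 mGal
Difference = 103.90 − (-93.80) = 197.70 mGal

197.7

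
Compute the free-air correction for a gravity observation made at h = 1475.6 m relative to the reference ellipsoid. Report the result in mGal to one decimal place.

455.4

Free-air correction = 0.3086 × 1475.6 = 455.4 mGal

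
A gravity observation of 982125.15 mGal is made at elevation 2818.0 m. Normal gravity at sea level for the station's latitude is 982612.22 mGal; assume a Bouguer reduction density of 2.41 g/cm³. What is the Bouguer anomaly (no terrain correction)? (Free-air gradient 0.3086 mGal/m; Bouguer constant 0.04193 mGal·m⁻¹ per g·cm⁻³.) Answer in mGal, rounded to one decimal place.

Free-air correction = 0.3086 × 2818.0 = 869.63 mGal
Free-air anomaly = 982125.15 − 982612.22 + (869.63) = 382.56 mGal
Bouguer slab correction = 0.04193 × 2.41 × 2818.0 = 284.76 mGal
Simple Bouguer anomaly = 382.56 − (284.76) = 97.80 mGal

97.8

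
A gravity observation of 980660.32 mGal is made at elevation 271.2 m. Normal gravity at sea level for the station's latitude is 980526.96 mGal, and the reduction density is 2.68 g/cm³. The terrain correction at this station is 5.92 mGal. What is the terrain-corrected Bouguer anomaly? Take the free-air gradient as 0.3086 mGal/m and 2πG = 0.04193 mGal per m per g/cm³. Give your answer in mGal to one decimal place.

Free-air correction = 0.3086 × 271.2 = 83.69 mGal
Free-air anomaly = 980660.32 − 980526.96 + (83.69) = 217.05 mGal
Bouguer slab correction = 0.04193 × 2.68 × 271.2 = 30.48 mGal
Simple Bouguer anomaly = 217.05 − (30.48) = 186.57 mGal
Complete Bouguer anomaly = 186.57 + 5.92 = 192.49 mGal

192.5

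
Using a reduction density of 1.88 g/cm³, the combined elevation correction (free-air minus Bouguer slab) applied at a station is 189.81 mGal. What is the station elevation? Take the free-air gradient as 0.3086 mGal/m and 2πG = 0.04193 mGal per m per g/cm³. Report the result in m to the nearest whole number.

826

Combined gradient = 0.3086 − 0.04193 × 1.88 = 0.2297716 mGal/m
h = 189.81 / 0.2297716 = 826.08 m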